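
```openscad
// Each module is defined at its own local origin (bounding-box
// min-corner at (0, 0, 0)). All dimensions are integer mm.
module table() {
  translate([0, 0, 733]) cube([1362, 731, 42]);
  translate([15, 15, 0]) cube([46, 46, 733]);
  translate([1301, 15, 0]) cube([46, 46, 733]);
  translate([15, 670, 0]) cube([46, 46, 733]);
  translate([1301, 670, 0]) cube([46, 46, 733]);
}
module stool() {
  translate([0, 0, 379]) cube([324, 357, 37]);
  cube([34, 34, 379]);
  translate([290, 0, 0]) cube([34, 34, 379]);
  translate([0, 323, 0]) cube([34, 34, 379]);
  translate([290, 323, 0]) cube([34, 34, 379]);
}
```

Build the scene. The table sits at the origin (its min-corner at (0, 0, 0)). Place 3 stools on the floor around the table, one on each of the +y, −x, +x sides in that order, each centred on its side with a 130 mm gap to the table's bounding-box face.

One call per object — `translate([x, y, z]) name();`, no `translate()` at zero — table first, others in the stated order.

table();
translate([519, 861, 0]) stool();
translate([-454, 187, 0]) stool();
translate([1492, 187, 0]) stool();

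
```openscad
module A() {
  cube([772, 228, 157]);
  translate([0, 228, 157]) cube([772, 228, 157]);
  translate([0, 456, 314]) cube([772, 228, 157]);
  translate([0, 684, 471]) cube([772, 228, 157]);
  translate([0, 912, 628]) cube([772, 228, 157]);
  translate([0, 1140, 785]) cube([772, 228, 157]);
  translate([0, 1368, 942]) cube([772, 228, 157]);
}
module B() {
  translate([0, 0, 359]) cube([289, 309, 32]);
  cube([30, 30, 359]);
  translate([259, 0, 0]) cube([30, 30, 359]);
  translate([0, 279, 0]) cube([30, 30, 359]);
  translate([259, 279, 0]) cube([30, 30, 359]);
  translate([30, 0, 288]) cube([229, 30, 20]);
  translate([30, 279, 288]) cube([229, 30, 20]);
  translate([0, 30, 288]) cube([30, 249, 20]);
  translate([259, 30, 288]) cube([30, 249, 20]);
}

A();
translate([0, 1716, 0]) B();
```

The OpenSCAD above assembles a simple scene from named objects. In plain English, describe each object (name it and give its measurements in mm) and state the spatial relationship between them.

A is a run of 7 identical solid stair steps. Each tread is 772×228 mm and each step block is 157 mm high. Step 1 rests on the floor; step k is offset from step 1 by (k−1)×228 mm in y and (k−1)×157 mm in z.

B is a four-legged stool. The seat is 289×309 mm, 32 mm thick, top at z = 391 mm. It stands on four square legs, each 30×30 mm in cross-section, from z = 0 to the seat underside, each flush with a corner of the seat. Four stretchers, 30 mm wide and 20 mm tall, connect adjacent legs with their undersides at z = 288 mm, each running between the inner faces of the legs it joins and aligned with the legs' outer faces on the other axis.

The stool is on the floor beside the staircase on its +y side.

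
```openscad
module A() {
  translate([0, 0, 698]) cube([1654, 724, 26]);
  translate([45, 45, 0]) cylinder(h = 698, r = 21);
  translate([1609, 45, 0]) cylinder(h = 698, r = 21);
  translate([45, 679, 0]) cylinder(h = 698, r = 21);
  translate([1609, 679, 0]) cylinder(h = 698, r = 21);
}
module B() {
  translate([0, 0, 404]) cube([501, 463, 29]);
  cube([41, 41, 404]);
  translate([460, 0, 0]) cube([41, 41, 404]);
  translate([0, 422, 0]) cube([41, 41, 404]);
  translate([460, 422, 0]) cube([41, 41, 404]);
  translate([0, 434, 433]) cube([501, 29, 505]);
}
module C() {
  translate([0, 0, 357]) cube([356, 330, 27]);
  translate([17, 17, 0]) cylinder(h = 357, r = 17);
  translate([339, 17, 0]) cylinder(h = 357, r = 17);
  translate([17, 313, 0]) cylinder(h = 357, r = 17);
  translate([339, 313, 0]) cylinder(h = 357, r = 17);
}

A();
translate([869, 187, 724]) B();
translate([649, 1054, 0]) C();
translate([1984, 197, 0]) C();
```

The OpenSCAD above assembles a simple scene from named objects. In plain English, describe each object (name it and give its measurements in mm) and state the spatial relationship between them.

A is a rectangular dining table. The top is 1654×724×26 mm with its upper surface at z = 724 mm. It stands on four round legs of 42 mm diameter, each leg's bounding box inset 24 mm from the nearest pair of top edges, running from the floor to the underside of the top.

B is a chair. The seat is a 501×463×29 mm slab with its top at z = 433 mm, on four 41×41 mm corner legs (flush with the seat edges, standing on z = 0). A flat backrest 29 mm thick, 505 mm tall, spans the full seat width and rises from the seat top along its +y edge, rear face flush with the rear of the seat.

C is a simple wooden stool: a rectangular seat 356 mm (x) by 330 mm (y), 27 mm thick, top face at z = 384 mm, on four round legs, each 34 mm in diameter. The legs rest on z = 0, each leg's axis is inset half a diameter from the nearest pair of seat edges (so the leg's bounding box is flush with the corner).

The chair is on top of the table. Two stools sit around the table at the +y, +x sides.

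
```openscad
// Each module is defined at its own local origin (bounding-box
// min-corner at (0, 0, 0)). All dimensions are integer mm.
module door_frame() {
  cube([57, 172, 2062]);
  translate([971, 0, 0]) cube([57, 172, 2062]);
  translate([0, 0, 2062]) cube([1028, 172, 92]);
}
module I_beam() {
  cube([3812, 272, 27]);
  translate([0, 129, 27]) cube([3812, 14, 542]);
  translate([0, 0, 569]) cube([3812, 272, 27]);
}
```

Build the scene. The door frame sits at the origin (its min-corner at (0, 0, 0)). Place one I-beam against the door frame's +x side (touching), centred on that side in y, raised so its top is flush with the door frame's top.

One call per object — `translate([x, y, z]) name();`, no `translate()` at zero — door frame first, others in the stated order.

door_frame();
translate([1028, -50, 1558]) I_beam();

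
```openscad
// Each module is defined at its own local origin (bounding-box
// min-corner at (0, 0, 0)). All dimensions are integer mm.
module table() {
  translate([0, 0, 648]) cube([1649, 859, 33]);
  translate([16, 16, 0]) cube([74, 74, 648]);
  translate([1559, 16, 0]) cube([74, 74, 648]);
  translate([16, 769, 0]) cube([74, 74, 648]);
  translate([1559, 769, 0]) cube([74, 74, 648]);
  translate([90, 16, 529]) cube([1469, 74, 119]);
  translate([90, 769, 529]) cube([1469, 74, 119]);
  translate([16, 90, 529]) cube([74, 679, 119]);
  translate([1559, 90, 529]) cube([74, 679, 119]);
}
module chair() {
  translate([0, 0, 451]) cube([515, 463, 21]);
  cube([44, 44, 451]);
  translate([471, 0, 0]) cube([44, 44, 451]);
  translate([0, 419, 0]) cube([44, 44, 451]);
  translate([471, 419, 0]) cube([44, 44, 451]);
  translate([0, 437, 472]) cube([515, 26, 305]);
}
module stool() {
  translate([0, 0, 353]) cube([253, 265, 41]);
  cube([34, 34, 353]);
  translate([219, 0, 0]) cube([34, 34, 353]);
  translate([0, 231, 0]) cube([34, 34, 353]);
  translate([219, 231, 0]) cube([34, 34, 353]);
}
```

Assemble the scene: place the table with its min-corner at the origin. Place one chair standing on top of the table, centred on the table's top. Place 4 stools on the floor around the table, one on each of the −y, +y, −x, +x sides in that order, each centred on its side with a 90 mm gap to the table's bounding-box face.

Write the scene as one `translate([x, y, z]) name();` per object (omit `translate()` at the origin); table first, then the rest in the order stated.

table();
translate([567, 198, 681]) chair();
translate([698, -355, 0]) stool();
translate([698, 949, 0]) stool();
translate([-343, 297, 0]) stool();
translate([1739, 297, 0]) stool();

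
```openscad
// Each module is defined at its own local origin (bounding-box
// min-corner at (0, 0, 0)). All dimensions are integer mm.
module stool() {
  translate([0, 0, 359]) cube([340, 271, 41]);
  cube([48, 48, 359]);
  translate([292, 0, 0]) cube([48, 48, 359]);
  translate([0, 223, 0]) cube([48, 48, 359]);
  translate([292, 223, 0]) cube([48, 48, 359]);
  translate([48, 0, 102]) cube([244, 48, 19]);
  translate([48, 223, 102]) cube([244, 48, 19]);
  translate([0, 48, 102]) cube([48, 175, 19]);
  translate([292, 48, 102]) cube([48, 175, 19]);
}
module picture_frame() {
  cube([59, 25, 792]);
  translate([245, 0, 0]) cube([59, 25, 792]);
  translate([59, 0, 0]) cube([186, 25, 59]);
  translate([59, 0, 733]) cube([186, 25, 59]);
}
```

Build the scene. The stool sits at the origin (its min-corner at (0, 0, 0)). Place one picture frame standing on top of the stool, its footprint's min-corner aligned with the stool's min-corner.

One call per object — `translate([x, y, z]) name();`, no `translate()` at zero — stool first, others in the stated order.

stool();
translate([0, 0, 400]) picture_frame();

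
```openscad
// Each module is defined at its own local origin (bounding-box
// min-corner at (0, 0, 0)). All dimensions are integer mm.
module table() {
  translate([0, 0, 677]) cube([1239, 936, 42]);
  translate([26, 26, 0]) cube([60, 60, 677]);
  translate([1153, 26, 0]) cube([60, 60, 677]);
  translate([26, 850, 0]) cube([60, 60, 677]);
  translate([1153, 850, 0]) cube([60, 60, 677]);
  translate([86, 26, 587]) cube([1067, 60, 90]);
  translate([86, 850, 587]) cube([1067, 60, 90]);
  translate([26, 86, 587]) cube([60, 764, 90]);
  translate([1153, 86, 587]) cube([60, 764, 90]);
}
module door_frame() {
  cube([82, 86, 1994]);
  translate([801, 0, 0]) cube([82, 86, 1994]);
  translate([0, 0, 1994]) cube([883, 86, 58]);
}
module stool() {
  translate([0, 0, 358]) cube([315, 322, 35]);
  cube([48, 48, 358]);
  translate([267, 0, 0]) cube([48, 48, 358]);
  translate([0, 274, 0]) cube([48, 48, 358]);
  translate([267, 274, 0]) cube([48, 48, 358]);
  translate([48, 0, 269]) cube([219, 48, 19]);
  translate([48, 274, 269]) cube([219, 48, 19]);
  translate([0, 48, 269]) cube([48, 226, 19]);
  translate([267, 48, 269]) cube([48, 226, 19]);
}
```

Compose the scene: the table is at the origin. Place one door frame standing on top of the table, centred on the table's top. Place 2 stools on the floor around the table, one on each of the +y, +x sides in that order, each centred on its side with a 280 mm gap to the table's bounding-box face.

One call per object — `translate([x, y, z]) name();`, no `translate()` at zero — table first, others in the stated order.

table();
translate([178, 425, 719]) door_frame();
translate([462, 1216, 0]) stool();
translate([1519, 307, 0]) stool();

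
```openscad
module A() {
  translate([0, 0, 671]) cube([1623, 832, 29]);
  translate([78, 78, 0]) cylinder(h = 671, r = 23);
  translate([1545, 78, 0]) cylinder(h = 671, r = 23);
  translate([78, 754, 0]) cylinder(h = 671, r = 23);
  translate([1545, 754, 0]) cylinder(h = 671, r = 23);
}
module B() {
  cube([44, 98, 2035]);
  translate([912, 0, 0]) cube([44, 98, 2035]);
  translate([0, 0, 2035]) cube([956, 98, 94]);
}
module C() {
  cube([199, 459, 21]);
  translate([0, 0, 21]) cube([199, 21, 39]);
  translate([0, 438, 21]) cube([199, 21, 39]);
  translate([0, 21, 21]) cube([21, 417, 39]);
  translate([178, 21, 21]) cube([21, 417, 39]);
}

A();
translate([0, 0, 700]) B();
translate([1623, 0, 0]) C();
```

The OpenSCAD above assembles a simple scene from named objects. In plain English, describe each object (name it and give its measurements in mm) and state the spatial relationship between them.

A is a table: top 1623 mm (x) × 832 mm (y), 29 mm thick, upper face at z = 700 mm, on four round legs of 46 mm diameter, each leg's bounding box inset 55 mm from the nearest pair of top edges, running from z = 0 to the bottom of the top.

B is a rectangular door frame: two vertical jambs of 44×98 mm section, 2035 mm tall, with a clear opening 868 mm wide between their inner faces. A header 94 mm tall and 98 mm deep lies on top of the jambs and spans the full outside width.

C is an open storage box with external size 199×459×60 mm and wall thickness 21 mm (the base is also 21 mm thick). The base covers the whole footprint; the four walls stand on the base, with the y-facing walls full-width and the x-facing walls fitting between their inner faces.

The door frame is on top of the table. The open box is against the table's +x side, with their −y faces flush.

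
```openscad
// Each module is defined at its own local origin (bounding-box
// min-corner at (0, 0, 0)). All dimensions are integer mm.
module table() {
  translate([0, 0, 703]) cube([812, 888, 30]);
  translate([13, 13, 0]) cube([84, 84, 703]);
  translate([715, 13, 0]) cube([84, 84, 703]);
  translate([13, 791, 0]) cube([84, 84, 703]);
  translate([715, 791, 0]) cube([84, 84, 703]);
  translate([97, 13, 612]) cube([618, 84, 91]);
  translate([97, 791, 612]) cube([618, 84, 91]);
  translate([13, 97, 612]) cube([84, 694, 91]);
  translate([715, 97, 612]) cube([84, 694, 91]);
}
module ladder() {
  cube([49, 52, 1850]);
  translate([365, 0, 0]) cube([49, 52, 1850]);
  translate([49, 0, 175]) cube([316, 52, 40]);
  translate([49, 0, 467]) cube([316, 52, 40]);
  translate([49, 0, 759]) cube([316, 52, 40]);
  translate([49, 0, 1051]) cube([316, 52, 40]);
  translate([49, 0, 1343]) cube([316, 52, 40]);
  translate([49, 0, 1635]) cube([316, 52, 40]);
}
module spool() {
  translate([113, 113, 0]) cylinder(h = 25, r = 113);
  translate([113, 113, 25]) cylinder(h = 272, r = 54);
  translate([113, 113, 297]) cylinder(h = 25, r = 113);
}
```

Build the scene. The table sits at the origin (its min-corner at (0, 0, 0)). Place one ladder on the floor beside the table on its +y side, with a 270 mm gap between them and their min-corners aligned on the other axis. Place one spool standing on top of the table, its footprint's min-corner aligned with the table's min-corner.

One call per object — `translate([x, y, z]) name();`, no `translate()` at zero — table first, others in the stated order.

table();
translate([0, 1158, 0]) ladder();
translate([0, 0, 733]) spool();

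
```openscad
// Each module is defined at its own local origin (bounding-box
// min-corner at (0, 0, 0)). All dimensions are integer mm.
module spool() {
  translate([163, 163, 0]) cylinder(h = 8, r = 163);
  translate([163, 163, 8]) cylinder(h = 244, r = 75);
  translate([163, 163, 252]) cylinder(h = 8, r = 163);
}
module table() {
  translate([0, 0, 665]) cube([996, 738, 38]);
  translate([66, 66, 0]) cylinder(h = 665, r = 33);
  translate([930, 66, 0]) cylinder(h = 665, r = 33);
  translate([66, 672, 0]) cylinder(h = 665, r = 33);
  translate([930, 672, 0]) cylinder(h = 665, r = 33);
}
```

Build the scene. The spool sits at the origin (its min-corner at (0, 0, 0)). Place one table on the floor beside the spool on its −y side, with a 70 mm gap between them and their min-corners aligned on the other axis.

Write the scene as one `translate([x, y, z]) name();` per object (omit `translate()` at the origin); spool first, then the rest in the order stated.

spool();
translate([0, -808, 0]) table();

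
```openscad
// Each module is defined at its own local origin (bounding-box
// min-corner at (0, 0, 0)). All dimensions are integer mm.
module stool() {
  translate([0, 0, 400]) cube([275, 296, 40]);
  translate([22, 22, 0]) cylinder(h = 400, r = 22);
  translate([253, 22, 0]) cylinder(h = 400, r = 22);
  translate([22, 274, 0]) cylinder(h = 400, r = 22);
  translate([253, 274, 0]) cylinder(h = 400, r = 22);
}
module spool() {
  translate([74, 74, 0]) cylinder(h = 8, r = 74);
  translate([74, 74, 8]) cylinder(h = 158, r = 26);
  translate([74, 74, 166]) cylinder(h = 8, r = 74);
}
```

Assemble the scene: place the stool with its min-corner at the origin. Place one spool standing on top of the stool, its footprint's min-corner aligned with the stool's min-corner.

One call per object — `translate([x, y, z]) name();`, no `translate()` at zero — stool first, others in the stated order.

stool();
translate([0, 0, 440]) spool();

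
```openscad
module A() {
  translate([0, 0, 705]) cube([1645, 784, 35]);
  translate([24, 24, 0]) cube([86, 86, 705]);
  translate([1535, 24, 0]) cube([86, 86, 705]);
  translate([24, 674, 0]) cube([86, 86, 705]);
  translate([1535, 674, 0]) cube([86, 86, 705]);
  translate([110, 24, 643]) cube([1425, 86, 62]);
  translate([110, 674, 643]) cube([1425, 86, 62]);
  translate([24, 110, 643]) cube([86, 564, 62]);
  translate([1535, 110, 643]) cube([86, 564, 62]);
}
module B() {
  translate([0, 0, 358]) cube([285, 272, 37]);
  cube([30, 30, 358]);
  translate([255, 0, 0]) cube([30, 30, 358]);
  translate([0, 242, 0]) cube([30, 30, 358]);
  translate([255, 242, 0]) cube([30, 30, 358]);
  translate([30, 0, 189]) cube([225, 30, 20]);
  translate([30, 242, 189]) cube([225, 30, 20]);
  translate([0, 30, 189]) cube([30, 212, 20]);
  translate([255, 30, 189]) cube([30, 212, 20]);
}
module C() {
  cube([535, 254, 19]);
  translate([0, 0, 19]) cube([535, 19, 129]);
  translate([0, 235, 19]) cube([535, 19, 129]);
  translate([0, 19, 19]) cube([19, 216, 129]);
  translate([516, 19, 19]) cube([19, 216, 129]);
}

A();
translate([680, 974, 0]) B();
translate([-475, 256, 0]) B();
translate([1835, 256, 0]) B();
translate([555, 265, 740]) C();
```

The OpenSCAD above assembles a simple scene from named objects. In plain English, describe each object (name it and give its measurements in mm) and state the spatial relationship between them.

A is a table with a 1645×784 mm rectangular top, 35 mm thick, top surface at z = 740 mm, supported by four 86×86 mm square legs, each inset 24 mm from the nearest pair of top edges, running from the floor. Four apron rails, 86 mm thick and 62 mm tall, run between adjacent legs with their top edges flush with the underside of the top and their outer faces flush with the legs' outer faces.

B is a four-legged stool. The seat is a 285×272×37 mm slab whose top surface is at z = 395 mm; four square legs, each 30×30 mm in cross-section, run from the floor (z = 0) to the underside of the seat, each flush with a corner of the seat. Four stretchers, 30 mm wide and 20 mm tall, connect adjacent legs with their undersides at z = 189 mm, each running between the inner faces of the legs it joins and aligned with the legs' outer faces on the other axis.

C is an open-topped rectangular box: outside dimensions 535×254×148 mm, with a uniform wall and base thickness of 19 mm. The base is a full 535×254 slab on the floor; four walls sit on top of the base. The front and back walls (the −y and +y sides) span the full width; the two side walls fit between them.

Three stools sit around the table at the +y, −x, +x sides. The open box is on top of the table, centred.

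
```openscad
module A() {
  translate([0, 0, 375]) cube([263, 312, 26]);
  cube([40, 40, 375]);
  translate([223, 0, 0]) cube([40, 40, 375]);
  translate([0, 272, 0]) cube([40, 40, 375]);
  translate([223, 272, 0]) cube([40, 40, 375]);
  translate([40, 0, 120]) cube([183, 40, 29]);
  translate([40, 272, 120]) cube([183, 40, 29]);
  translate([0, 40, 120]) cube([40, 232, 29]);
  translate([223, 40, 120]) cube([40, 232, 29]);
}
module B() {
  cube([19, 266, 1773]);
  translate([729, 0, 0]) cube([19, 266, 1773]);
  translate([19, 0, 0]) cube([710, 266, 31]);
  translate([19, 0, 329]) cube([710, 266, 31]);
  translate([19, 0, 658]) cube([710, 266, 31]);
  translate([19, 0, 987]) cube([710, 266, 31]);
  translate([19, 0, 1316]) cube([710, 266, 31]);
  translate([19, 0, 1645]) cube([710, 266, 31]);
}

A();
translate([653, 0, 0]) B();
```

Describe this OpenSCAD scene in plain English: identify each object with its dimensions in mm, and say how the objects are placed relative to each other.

A is a simple wooden stool: a rectangular seat 263 mm (x) by 312 mm (y), 26 mm thick, top face at z = 401 mm, on four square legs, each 40×40 mm in cross-section. The legs rest on z = 0, each flush with a corner of the seat. Four stretchers, 40 mm wide and 29 mm tall, connect adjacent legs with their undersides at z = 120 mm, each running between the inner faces of the legs it joins and aligned with the legs' outer faces on the other axis.

B is an open bookshelf. Two side panels, each 19 mm thick, 266 mm deep and 1773 mm tall, stand 748 mm apart (outside-to-outside). Between them sit 6 shelves, each 31 mm thick and 266 mm deep, spanning the full gap between the sides. The bottom shelf rests on the floor (its underside at z = 0) and the clear gap between one shelf's top and the next shelf's underside is 298 mm.

The bookshelf is on the floor beside the stool on its +x side.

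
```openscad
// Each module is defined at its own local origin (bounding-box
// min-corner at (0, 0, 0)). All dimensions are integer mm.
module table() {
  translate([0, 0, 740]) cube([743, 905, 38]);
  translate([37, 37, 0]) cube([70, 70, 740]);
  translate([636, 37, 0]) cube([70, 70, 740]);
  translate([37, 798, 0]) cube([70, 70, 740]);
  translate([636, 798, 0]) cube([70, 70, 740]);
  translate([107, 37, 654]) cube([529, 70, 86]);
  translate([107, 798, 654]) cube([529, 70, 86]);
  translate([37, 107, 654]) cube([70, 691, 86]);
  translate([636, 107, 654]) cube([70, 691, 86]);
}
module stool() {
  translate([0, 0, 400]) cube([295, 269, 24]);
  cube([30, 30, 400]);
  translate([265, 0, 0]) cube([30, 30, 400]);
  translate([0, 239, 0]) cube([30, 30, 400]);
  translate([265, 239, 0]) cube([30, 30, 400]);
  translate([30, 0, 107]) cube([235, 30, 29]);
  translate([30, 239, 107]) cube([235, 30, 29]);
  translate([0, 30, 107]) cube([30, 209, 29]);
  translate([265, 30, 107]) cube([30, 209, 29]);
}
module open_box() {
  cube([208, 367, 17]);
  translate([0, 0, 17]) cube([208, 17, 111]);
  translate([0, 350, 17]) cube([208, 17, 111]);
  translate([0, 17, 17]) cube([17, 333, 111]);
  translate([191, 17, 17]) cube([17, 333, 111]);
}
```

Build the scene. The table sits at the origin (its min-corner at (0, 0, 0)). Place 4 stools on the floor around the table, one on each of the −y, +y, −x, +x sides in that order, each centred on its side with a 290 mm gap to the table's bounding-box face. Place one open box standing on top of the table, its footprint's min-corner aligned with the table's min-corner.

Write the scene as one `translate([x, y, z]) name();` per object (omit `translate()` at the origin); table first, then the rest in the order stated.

table();
translate([224, -559, 0]) stool();
translate([224, 1195, 0]) stool();
translate([-585, 318, 0]) stool();
translate([1033, 318, 0]) stool();
translate([0, 0, 778]) open_box();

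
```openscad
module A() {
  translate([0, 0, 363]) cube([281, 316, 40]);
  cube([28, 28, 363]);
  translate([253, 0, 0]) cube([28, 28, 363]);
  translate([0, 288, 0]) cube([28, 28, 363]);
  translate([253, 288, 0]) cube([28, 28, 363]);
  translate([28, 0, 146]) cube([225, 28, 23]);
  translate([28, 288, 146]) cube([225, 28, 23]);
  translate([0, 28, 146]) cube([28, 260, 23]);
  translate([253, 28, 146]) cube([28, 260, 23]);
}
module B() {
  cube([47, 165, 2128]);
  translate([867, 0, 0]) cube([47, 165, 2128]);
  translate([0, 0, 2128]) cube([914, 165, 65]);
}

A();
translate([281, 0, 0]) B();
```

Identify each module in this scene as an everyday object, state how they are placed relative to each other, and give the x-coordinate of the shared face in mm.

A is a stool. B is a door frame. The door frame is against the stool's +x side, with their −y faces flush. The x-coordinate of the shared face is 281 mm.

The stool's +x face and the door frame's −x face are both at x = 281 mm.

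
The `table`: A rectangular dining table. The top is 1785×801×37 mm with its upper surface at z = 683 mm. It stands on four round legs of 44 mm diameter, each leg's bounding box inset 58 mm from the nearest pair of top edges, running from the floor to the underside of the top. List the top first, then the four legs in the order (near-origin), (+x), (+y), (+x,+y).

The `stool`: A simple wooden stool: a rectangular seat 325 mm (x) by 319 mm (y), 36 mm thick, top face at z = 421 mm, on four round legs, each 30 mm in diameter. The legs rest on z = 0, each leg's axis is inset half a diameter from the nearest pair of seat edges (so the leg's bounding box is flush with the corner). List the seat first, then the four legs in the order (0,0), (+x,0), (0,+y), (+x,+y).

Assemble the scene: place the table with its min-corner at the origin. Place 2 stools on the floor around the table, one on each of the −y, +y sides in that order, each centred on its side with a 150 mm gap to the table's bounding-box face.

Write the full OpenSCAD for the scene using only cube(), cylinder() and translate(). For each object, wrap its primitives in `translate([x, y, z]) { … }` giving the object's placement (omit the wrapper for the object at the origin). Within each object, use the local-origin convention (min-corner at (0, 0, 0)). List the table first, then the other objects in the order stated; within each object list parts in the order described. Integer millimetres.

translate([0, 0, 646]) cube([1785, 801, 37]);
translate([80, 80, 0]) cylinder(h = 646, r = 22);
translate([1705, 80, 0]) cylinder(h = 646, r = 22);
translate([80, 721, 0]) cylinder(h = 646, r = 22);
translate([1705, 721, 0]) cylinder(h = 646, r = 22);
translate([730, -469, 0]) {
  translate([0, 0, 385]) cube([325, 319, 36]);
  translate([15, 15, 0]) cylinder(h = 385, r = 15);
  translate([310, 15, 0]) cylinder(h = 385, r = 15);
  translate([15, 304, 0]) cylinder(h = 385, r = 15);
  translate([310, 304, 0]) cylinder(h = 385, r = 15);
}
translate([730, 951, 0]) {
  translate([0, 0, 385]) cube([325, 319, 36]);
  translate([15, 15, 0]) cylinder(h = 385, r = 15);
  translate([310, 15, 0]) cylinder(h = 385, r = 15);
  translate([15, 304, 0]) cylinder(h = 385, r = 15);
  translate([310, 304, 0]) cylinder(h = 385, r = 15);
}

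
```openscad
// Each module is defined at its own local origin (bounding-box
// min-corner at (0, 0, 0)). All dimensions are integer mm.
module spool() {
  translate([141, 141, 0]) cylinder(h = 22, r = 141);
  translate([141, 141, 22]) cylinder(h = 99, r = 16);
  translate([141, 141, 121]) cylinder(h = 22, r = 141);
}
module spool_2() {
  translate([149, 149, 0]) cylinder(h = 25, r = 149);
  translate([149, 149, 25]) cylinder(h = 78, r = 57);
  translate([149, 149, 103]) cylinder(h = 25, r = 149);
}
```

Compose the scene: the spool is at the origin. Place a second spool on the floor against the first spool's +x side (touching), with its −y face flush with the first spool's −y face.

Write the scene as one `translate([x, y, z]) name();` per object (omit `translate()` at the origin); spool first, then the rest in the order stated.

spool();
translate([282, 0, 0]) spool_2();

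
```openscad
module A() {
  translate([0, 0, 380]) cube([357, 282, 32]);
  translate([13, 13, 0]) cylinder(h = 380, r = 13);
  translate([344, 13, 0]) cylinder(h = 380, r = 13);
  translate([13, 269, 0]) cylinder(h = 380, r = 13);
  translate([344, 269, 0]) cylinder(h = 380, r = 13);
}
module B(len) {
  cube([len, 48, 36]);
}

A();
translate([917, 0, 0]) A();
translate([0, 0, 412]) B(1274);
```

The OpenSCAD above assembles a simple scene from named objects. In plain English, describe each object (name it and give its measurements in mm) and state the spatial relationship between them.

A is a four-legged stool. The seat is 357×282 mm, 32 mm thick, top at z = 412 mm. It stands on four round legs, each 26 mm in diameter, from z = 0 to the seat underside, each leg's axis is inset half a diameter from the nearest pair of seat edges (so the leg's bounding box is flush with the corner).

B is a rectangular beam 1274 mm long (x), 48 mm deep (y), 36 mm thick (z).

The beam spans the tops of two stools placed 560 mm apart, resting at z = 412 mm.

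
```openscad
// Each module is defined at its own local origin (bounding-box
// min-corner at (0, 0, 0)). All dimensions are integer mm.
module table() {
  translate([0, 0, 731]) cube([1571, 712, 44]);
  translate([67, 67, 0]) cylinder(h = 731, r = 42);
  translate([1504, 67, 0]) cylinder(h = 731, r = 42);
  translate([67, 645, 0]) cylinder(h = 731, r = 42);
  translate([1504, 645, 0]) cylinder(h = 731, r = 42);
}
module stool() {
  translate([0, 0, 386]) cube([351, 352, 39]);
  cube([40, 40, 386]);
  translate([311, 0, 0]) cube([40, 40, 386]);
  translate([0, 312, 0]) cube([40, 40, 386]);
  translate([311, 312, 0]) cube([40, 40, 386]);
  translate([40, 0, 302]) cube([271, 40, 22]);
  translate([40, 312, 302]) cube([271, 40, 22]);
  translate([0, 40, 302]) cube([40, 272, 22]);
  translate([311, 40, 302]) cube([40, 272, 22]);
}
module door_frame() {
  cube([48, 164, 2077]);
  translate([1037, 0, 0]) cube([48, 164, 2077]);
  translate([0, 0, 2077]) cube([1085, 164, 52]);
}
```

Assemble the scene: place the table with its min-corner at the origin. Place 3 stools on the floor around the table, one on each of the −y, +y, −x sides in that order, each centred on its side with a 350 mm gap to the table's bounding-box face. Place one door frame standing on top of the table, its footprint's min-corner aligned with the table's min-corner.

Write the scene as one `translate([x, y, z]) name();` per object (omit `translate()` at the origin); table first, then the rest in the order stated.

table();
translate([610, -702, 0]) stool();
translate([610, 1062, 0]) stool();
translate([-701, 180, 0]) stool();
translate([0, 0, 775]) door_frame();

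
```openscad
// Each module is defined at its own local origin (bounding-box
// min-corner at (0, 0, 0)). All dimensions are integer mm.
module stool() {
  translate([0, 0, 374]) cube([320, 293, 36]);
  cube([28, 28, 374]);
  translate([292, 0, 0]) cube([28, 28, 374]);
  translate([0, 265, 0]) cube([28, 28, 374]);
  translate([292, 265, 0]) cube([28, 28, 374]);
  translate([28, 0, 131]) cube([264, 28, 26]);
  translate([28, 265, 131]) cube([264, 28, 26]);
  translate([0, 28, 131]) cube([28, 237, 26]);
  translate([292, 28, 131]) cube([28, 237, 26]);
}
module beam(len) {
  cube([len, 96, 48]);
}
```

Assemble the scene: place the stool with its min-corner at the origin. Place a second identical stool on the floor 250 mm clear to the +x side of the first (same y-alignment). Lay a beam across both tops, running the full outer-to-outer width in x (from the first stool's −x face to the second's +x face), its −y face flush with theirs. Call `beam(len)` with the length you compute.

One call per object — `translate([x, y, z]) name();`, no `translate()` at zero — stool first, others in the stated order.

stool();
translate([570, 0, 0]) stool();
translate([0, 0, 410]) beam(890);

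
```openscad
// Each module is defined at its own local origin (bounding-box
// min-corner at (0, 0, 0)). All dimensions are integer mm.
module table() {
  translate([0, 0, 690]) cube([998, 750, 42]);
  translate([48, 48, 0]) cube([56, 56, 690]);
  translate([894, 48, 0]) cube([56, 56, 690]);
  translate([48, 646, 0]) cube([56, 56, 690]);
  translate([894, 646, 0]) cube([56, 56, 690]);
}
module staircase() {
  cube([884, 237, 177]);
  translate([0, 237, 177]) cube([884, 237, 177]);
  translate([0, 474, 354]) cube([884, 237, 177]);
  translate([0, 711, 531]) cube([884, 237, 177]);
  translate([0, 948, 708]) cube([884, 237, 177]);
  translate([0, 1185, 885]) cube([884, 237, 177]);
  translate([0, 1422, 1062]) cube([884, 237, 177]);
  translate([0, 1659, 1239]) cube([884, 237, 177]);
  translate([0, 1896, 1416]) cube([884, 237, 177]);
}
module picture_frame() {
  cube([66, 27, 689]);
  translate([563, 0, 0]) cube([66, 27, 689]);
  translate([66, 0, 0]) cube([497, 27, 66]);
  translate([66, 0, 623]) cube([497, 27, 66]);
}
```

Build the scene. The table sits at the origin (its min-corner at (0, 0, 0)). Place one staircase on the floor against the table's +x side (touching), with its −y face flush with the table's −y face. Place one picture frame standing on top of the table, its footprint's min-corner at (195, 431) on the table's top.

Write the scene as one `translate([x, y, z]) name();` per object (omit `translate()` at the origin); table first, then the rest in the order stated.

table();
translate([998, 0, 0]) staircase();
translate([195, 431, 732]) picture_frame();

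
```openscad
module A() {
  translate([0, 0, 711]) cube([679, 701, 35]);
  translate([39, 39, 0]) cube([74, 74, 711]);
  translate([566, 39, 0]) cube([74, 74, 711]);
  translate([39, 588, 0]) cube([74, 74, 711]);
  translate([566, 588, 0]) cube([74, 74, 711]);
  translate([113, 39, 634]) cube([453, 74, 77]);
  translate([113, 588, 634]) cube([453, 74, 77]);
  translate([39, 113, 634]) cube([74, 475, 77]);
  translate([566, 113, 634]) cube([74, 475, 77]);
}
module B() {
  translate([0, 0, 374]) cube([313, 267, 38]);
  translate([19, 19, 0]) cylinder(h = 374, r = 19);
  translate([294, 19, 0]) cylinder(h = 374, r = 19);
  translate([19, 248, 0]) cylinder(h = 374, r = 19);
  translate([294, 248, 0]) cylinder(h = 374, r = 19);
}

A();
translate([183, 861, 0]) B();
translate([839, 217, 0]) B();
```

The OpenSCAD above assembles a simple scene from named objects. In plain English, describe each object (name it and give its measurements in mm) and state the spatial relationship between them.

A is a table with a 679×701 mm rectangular top, 35 mm thick, top surface at z = 746 mm, supported by four 74×74 mm square legs, each inset 39 mm from the nearest pair of top edges, running from the floor. Four apron rails, 74 mm thick and 77 mm tall, run between adjacent legs with their top edges flush with the underside of the top and their outer faces flush with the legs' outer faces.

B is a four-legged stool. The seat is a 313×267×38 mm slab whose top surface is at z = 412 mm; four round legs, each 38 mm in diameter, run from the floor (z = 0) to the underside of the seat, each leg's axis is inset half a diameter from the nearest pair of seat edges (so the leg's bounding box is flush with the corner).

Two stools sit around the table at the +y, +x sides.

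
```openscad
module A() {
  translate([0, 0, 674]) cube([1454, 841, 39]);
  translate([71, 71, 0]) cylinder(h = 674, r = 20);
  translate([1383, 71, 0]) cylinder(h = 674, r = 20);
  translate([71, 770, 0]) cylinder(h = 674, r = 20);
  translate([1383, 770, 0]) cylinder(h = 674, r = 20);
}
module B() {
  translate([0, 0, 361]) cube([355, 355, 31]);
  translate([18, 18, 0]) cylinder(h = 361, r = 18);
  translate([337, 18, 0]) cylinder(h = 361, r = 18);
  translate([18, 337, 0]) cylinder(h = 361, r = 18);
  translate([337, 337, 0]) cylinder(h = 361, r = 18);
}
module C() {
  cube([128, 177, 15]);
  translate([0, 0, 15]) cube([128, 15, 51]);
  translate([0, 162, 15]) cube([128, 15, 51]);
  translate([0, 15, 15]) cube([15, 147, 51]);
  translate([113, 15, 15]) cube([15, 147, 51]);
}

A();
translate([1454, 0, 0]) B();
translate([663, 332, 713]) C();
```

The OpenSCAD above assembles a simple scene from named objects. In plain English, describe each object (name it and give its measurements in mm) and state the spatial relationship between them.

A is a rectangular dining table. The top is 1454×841×39 mm with its upper surface at z = 713 mm. It stands on four round legs of 40 mm diameter, each leg's bounding box inset 51 mm from the nearest pair of top edges, running from the floor to the underside of the top.

B is a four-legged stool. The seat is 355×355 mm, 31 mm thick, top at z = 392 mm. It stands on four round legs, each 36 mm in diameter, from z = 0 to the seat underside, each leg's axis is inset half a diameter from the nearest pair of seat edges (so the leg's bounding box is flush with the corner).

C is an open-topped rectangular box: outside dimensions 128×177×66 mm, with a uniform wall and base thickness of 15 mm. The base is a full 128×177 slab on the floor; four walls sit on top of the base. The front and back walls (the −y and +y sides) span the full width; the two side walls fit between them.

The stool is against the table's +x side, with their −y faces flush. The open box is on top of the table, centred.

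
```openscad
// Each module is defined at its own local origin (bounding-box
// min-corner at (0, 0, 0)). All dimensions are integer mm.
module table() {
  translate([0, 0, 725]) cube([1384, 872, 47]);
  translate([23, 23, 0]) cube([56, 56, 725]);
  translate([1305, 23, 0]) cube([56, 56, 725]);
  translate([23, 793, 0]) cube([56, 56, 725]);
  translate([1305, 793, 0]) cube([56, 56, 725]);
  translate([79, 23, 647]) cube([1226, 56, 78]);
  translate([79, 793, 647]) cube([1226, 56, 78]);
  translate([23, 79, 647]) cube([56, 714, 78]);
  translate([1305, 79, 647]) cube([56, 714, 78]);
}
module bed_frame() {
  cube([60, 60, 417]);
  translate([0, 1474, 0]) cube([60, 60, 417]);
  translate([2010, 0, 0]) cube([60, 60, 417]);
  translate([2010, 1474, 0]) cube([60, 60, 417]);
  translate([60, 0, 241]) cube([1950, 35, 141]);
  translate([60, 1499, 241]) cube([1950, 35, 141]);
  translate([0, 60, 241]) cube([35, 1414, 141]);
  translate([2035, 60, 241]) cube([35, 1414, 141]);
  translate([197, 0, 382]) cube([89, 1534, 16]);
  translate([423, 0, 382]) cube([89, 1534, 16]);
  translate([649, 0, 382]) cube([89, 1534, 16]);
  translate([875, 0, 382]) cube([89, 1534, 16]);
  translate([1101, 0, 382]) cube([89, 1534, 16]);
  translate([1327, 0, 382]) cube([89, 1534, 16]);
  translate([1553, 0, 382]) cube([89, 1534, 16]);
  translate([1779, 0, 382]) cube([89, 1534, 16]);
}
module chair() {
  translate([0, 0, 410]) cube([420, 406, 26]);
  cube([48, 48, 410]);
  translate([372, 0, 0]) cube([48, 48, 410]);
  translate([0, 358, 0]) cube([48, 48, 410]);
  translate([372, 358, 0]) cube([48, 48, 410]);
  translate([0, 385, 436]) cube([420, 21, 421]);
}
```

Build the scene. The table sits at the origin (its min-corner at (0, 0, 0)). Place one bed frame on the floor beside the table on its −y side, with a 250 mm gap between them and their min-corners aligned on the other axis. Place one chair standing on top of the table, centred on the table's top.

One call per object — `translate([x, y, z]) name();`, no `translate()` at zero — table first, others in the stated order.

table();
translate([0, -1784, 0]) bed_frame();
translate([482, 233, 772]) chair();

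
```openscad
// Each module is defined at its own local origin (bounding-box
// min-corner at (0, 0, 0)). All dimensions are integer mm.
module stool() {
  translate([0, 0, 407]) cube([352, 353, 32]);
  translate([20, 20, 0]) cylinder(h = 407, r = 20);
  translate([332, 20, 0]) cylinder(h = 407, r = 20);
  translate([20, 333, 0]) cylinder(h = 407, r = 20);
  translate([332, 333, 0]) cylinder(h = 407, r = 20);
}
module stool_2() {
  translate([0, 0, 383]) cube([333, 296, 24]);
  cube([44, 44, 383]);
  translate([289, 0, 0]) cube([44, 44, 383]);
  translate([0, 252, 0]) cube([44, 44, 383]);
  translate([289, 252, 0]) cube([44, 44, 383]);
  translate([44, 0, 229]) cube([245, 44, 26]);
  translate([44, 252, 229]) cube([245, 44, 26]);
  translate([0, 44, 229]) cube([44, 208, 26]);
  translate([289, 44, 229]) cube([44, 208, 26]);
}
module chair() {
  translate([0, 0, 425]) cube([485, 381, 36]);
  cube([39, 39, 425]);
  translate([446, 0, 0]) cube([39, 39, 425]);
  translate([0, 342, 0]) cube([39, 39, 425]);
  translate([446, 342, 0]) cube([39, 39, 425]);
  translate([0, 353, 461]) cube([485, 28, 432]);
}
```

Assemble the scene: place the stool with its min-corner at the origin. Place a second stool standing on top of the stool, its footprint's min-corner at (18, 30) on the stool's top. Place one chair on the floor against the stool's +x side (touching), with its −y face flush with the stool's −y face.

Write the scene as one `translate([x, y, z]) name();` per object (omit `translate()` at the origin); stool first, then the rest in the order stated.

stool();
translate([18, 30, 439]) stool_2();
translate([352, 0, 0]) chair();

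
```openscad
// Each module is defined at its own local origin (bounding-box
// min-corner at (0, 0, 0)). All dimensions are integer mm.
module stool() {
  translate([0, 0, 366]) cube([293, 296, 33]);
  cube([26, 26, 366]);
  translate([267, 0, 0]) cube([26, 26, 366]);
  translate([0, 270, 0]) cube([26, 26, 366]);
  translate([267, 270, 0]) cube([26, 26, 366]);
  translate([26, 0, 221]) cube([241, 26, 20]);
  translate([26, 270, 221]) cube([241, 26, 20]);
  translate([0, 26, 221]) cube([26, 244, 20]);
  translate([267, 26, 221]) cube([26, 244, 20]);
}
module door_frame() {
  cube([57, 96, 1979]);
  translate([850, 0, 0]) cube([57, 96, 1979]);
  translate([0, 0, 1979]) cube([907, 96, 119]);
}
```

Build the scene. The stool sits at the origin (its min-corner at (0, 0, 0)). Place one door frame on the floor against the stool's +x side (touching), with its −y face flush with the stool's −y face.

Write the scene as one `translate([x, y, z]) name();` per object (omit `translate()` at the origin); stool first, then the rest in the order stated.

stool();
translate([293, 0, 0]) door_frame();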